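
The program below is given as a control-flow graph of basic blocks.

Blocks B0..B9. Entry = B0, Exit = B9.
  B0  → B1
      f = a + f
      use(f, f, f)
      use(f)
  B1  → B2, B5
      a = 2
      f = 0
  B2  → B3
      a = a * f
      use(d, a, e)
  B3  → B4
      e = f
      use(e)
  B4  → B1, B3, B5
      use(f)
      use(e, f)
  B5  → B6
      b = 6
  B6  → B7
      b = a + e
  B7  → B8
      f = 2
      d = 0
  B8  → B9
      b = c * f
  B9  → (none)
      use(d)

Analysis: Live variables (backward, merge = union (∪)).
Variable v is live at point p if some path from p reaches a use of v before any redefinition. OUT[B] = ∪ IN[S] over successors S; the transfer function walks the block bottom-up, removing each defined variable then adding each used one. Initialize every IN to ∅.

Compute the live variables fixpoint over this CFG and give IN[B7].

Answer: {c}

Trace:
Per-block solution:
  B0:  IN={a, c, d, e, f}  OUT={c, d, e}
  B1:  IN={c, d, e}  OUT={a, c, d, e, f}
  B2:  IN={a, c, d, e, f}  OUT={a, c, d, f}
  B3:  IN={a, c, d, f}  OUT={a, c, d, e, f}
  B4:  IN={a, c, d, e, f}  OUT={a, c, d, e, f}
  B5:  IN={a, c, e}  OUT={a, c, e}
  B6:  IN={a, c, e}  OUT={c}
  B7:  IN={c}  OUT={c, d, f}
  B8:  IN={c, d, f}  OUT={d}
  B9:  IN={d}  OUT={}

Merge at B7: OUT[B7] = IN[B8] = {c, d, f}
Applying B7's transfer function to that OUT value gives IN[B7] (row B7 above).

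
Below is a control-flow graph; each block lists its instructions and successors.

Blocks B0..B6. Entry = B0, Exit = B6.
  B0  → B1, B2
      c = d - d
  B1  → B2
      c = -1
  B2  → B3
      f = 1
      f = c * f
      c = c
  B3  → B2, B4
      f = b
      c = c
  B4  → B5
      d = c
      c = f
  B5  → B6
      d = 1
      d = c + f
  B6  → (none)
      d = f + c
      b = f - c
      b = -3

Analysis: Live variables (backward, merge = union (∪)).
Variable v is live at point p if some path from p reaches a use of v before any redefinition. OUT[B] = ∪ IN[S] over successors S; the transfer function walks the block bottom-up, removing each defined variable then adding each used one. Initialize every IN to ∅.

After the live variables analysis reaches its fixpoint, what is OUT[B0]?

Fixpoint table:
  B0:   IN={b, d}   OUT={b, c}
  B1:   IN={b}   OUT={b, c}
  B2:   IN={b, c}   OUT={b, c}
  B3:   IN={b, c}   OUT={b, c, f}
  B4:   IN={c, f}   OUT={c, f}
  B5:   IN={c, f}   OUT={c, f}
  B6:   IN={c, f}   OUT={}

Merge at B0: OUT[B0] = IN[B1] ⊔ IN[B2] = {b, c}

Answer: {b, c}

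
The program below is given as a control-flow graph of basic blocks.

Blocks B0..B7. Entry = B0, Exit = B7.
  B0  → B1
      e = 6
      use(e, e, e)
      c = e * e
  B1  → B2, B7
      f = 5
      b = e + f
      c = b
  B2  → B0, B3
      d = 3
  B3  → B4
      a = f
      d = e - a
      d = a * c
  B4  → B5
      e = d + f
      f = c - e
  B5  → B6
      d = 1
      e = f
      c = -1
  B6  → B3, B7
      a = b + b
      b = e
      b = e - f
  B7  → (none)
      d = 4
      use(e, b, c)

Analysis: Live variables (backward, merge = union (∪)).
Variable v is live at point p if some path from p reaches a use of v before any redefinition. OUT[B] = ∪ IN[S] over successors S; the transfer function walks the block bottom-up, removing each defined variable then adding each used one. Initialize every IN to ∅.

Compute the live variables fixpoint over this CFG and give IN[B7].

Answer: {b, c, e}

Derivation:
Per-block solution:
  B0:  IN={}  OUT={e}
  B1:  IN={e}  OUT={b, c, e, f}
  B2:  IN={b, c, e, f}  OUT={b, c, e, f}
  B3:  IN={b, c, e, f}  OUT={b, c, d, f}
  B4:  IN={b, c, d, f}  OUT={b, f}
  B5:  IN={b, f}  OUT={b, c, e, f}
  B6:  IN={b, c, e, f}  OUT={b, c, e, f}
  B7:  IN={b, c, e}  OUT={}

B7 is the boundary node: OUT[B7] = {}
Applying B7's transfer function to that OUT value gives IN[B7] (row B7 above).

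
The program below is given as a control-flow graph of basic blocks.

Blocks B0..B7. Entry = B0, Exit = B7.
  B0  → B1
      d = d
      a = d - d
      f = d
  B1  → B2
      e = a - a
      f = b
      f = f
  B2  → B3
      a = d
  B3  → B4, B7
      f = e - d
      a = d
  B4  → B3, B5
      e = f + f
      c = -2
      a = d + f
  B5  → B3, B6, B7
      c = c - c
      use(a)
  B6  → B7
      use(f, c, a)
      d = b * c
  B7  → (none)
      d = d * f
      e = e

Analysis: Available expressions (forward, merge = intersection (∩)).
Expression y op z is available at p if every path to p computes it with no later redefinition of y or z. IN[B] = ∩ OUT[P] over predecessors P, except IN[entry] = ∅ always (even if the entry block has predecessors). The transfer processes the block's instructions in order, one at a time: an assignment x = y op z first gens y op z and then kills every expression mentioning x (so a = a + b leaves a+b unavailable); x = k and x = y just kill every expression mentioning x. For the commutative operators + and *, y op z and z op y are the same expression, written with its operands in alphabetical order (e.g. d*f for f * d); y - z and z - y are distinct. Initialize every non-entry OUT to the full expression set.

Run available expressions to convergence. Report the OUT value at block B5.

Answer: {d+f, d-d, f+f}

Working:
Per-block solution:
  B0: | IN={} | OUT={d-d}
  B1: | IN={d-d} | OUT={a-a, d-d}
  B2: | IN={a-a, d-d} | OUT={d-d}
  B3: | IN={d-d} | OUT={d-d, e-d}
  B4: | IN={d-d, e-d} | OUT={d+f, d-d, f+f}
  B5: | IN={d+f, d-d, f+f} | OUT={d+f, d-d, f+f}
  B6: | IN={d+f, d-d, f+f} | OUT={b*c, f+f}
  B7: | IN={} | OUT={}

Merge at B5: IN[B5] = OUT[B4] = {d+f, d-d, f+f}
Applying B5's transfer function to that IN value gives OUT[B5] (row B5 above).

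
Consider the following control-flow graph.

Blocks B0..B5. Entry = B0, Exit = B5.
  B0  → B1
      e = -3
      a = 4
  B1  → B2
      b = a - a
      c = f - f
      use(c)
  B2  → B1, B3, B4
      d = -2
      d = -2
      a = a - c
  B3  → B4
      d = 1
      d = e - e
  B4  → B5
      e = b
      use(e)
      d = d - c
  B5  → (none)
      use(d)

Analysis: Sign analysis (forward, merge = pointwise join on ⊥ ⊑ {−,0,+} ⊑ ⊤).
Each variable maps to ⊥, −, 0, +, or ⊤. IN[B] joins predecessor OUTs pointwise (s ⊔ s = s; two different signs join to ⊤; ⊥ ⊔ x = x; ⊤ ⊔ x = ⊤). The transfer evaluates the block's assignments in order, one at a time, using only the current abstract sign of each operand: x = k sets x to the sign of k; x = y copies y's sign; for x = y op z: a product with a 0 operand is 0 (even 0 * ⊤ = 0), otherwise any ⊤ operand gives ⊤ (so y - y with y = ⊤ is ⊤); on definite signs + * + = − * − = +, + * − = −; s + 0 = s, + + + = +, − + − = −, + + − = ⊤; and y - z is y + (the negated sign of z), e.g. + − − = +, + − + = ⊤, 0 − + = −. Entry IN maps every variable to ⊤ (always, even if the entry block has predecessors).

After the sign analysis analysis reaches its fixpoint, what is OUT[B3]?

Answer: {a: ⊤, b: ⊤, c: ⊤, d: ⊤, e: -, f: ⊤}

Derivation:
Per-block solution:
  B0:  IN=(all ⊤)  OUT={a:+, e:-; rest ⊤}
  B1:  IN={e:-; rest ⊤}  OUT={e:-; rest ⊤}
  B2:  IN={e:-; rest ⊤}  OUT={d:-, e:-; rest ⊤}
  B3:  IN={d:-, e:-; rest ⊤}  OUT={e:-; rest ⊤}
  B4:  IN={e:-; rest ⊤}  OUT=(all ⊤)
  B5:  IN=(all ⊤)  OUT=(all ⊤)

Merge at B3: IN[B3] = OUT[B2] = {a: ⊤, b: ⊤, c: ⊤, d: -, e: -, f: ⊤}
Applying B3's transfer function to that IN value gives OUT[B3] (row B3 above).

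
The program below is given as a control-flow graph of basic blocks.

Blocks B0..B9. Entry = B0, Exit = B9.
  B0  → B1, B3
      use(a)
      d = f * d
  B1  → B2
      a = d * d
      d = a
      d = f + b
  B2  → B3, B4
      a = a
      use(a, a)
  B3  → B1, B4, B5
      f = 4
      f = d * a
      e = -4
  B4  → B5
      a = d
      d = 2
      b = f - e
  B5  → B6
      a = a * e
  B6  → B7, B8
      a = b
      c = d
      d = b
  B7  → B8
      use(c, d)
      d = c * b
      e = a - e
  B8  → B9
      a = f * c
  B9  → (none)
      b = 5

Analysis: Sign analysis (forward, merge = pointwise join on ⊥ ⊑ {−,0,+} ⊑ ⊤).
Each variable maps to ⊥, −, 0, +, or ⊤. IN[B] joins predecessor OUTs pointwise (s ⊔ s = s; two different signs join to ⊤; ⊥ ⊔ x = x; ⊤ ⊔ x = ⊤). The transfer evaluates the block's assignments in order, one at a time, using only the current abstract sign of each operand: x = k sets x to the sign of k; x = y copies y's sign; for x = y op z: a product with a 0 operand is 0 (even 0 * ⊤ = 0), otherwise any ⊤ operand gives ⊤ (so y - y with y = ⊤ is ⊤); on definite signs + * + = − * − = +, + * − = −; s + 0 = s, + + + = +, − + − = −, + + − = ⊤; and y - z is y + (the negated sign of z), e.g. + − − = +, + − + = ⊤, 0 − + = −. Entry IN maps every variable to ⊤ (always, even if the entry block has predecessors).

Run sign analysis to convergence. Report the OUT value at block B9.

Answer: {a: ⊤, b: +, c: ⊤, d: ⊤, e: ⊤, f: ⊤}

Working:
Per-block solution:
  B0: | IN=(all ⊤) | OUT=(all ⊤)
  B1: | IN=(all ⊤) | OUT=(all ⊤)
  B2: | IN=(all ⊤) | OUT=(all ⊤)
  B3: | IN=(all ⊤) | OUT={e:-; rest ⊤}
  B4: | IN=(all ⊤) | OUT={d:+; rest ⊤}
  B5: | IN=(all ⊤) | OUT=(all ⊤)
  B6: | IN=(all ⊤) | OUT=(all ⊤)
  B7: | IN=(all ⊤) | OUT=(all ⊤)
  B8: | IN=(all ⊤) | OUT=(all ⊤)
  B9: | IN=(all ⊤) | OUT={b:+; rest ⊤}

Merge at B9: IN[B9] = OUT[B8] = {a: ⊤, b: ⊤, c: ⊤, d: ⊤, e: ⊤, f: ⊤}
Applying B9's transfer function to that IN value gives OUT[B9] (row B9 above).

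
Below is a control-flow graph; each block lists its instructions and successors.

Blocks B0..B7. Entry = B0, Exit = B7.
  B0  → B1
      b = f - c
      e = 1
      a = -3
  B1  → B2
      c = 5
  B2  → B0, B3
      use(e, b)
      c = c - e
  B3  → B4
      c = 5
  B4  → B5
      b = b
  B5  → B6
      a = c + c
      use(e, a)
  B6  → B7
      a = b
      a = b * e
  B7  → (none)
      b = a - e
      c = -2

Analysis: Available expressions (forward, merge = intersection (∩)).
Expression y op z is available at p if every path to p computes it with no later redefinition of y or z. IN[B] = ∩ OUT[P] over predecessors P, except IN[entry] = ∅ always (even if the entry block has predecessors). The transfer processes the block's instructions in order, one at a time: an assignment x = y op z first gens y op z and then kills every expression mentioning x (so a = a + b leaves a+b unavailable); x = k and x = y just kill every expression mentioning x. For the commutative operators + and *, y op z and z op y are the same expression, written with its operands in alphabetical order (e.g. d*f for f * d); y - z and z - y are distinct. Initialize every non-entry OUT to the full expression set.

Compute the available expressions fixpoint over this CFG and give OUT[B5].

Per-block solution:
  B0: | IN={} | OUT={f-c}
  B1: | IN={f-c} | OUT={}
  B2: | IN={} | OUT={}
  B3: | IN={} | OUT={}
  B4: | IN={} | OUT={}
  B5: | IN={} | OUT={c+c}
  B6: | IN={c+c} | OUT={b*e, c+c}
  B7: | IN={b*e, c+c} | OUT={a-e}

Merge at B5: IN[B5] = OUT[B4] = {}
Applying B5's transfer function to that IN value gives OUT[B5] (row B5 above).

Answer: {c+c}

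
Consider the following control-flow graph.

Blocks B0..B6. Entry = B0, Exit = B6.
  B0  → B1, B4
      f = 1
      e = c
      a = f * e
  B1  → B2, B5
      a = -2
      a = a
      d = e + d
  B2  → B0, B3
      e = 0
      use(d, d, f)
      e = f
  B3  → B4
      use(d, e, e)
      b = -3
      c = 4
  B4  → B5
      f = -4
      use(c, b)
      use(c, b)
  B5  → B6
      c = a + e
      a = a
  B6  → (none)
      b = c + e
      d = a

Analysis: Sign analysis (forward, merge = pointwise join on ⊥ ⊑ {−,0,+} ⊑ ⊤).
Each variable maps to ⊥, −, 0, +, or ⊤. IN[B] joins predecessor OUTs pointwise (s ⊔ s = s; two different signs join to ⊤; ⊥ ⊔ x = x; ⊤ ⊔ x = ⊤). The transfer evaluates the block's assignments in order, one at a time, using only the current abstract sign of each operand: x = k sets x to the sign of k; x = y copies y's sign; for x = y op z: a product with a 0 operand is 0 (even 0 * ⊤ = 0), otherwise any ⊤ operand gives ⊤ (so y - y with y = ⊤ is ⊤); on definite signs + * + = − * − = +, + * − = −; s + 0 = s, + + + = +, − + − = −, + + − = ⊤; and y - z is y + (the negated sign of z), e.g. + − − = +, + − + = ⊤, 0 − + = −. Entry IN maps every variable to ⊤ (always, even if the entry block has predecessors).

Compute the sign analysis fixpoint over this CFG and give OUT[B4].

Answer: {a: ⊤, b: ⊤, c: ⊤, d: ⊤, e: ⊤, f: -}

Trace:
Fixpoint table:
  B0:  IN=(all ⊤)  OUT={f:+; rest ⊤}
  B1:  IN={f:+; rest ⊤}  OUT={a:-, f:+; rest ⊤}
  B2:  IN={a:-, f:+; rest ⊤}  OUT={a:-, e:+, f:+; rest ⊤}
  B3:  IN={a:-, e:+, f:+; rest ⊤}  OUT={a:-, b:-, c:+, e:+, f:+; rest ⊤}
  B4:  IN={f:+; rest ⊤}  OUT={f:-; rest ⊤}
  B5:  IN=(all ⊤)  OUT=(all ⊤)
  B6:  IN=(all ⊤)  OUT=(all ⊤)

Merge at B4: IN[B4] = OUT[B0] ⊔ OUT[B3] = {a: ⊤, b: ⊤, c: ⊤, d: ⊤, e: ⊤, f: +}
Applying B4's transfer function to that IN value gives OUT[B4] (row B4 above).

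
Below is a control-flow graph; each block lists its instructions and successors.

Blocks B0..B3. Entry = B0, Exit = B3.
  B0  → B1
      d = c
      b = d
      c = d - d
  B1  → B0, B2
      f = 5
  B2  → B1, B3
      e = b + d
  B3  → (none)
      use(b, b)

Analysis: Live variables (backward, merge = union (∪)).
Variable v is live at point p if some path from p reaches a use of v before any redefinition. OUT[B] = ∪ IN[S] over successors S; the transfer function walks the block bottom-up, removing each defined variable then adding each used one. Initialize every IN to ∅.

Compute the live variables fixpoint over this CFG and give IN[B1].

Per-block solution:
  B0:  IN={c}  OUT={b, c, d}
  B1:  IN={b, c, d}  OUT={b, c, d}
  B2:  IN={b, c, d}  OUT={b, c, d}
  B3:  IN={b}  OUT={}

Merge at B1: OUT[B1] = IN[B0] ⊔ IN[B2] = {b, c, d}
Applying B1's transfer function to that OUT value gives IN[B1] (row B1 above).

Answer: {b, c, d}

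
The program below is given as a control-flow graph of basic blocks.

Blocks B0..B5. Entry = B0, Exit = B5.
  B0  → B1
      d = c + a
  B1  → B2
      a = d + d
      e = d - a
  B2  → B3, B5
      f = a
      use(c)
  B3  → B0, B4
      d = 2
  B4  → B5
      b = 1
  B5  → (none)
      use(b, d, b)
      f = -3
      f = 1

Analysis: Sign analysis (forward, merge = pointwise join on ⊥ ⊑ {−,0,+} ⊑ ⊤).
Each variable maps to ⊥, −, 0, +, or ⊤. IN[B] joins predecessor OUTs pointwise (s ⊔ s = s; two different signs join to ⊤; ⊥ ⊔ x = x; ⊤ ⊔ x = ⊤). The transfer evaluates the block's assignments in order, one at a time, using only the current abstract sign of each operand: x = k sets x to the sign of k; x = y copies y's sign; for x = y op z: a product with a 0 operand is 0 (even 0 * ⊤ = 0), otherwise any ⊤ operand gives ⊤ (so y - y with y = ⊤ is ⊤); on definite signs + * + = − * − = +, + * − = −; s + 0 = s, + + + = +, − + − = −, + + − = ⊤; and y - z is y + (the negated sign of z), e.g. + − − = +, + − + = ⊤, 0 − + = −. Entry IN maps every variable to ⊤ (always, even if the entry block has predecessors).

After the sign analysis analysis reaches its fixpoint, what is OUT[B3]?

Converged values:
  B0:   IN=(all ⊤)   OUT=(all ⊤)
  B1:   IN=(all ⊤)   OUT=(all ⊤)
  B2:   IN=(all ⊤)   OUT=(all ⊤)
  B3:   IN=(all ⊤)   OUT={d:+; rest ⊤}
  B4:   IN={d:+; rest ⊤}   OUT={b:+, d:+; rest ⊤}
  B5:   IN=(all ⊤)   OUT={f:+; rest ⊤}

Merge at B3: IN[B3] = OUT[B2] = {a: ⊤, b: ⊤, c: ⊤, d: ⊤, e: ⊤, f: ⊤}
Applying B3's transfer function to that IN value gives OUT[B3] (row B3 above).

Answer: {a: ⊤, b: ⊤, c: ⊤, d: +, e: ⊤, f: ⊤}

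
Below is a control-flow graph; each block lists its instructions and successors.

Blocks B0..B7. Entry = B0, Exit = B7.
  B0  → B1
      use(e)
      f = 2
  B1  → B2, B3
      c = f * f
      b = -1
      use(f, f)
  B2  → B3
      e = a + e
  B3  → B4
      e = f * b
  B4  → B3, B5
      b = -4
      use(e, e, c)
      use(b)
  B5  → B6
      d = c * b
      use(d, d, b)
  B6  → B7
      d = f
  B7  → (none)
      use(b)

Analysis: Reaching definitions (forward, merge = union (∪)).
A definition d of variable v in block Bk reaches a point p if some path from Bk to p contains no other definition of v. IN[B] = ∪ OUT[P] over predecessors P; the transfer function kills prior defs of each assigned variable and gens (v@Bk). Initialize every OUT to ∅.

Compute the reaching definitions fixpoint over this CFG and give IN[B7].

Fixpoint table:
  B0: | IN={} | OUT={f@B0}
  B1: | IN={f@B0} | OUT={b@B1, c@B1, f@B0}
  B2: | IN={b@B1, c@B1, f@B0} | OUT={b@B1, c@B1, e@B2, f@B0}
  B3: | IN={b@B1, b@B4, c@B1, e@B2, e@B3, f@B0} | OUT={b@B1, b@B4, c@B1, e@B3, f@B0}
  B4: | IN={b@B1, b@B4, c@B1, e@B3, f@B0} | OUT={b@B4, c@B1, e@B3, f@B0}
  B5: | IN={b@B4, c@B1, e@B3, f@B0} | OUT={b@B4, c@B1, d@B5, e@B3, f@B0}
  B6: | IN={b@B4, c@B1, d@B5, e@B3, f@B0} | OUT={b@B4, c@B1, d@B6, e@B3, f@B0}
  B7: | IN={b@B4, c@B1, d@B6, e@B3, f@B0} | OUT={b@B4, c@B1, d@B6, e@B3, f@B0}

Merge at B7: IN[B7] = OUT[B6] = {b@B4, c@B1, d@B6, e@B3, f@B0}

Answer: {b@B4, c@B1, d@B6, e@B3, f@B0}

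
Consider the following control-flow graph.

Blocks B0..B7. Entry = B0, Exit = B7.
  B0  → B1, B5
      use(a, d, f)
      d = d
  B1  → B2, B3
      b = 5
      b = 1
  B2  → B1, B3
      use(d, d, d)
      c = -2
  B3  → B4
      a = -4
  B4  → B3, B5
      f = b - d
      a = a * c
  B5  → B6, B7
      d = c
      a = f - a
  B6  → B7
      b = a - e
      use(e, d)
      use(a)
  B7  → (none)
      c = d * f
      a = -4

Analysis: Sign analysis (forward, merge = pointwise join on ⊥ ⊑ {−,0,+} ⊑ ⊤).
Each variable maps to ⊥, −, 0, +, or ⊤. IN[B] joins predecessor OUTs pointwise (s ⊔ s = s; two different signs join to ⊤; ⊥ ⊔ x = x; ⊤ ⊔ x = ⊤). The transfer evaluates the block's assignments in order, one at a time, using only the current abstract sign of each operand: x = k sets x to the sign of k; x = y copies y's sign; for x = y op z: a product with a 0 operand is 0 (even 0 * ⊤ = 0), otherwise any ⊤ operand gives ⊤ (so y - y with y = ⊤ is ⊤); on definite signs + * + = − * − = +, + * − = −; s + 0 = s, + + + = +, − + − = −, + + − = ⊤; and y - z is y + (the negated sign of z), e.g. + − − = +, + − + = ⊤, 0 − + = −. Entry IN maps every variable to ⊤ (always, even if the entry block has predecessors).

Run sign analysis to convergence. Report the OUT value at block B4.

Answer: {a: ⊤, b: +, c: ⊤, d: ⊤, e: ⊤, f: ⊤}

Working:
Fixpoint table:
  B0:  IN=(all ⊤)  OUT=(all ⊤)
  B1:  IN=(all ⊤)  OUT={b:+; rest ⊤}
  B2:  IN={b:+; rest ⊤}  OUT={b:+, c:-; rest ⊤}
  B3:  IN={b:+; rest ⊤}  OUT={a:-, b:+; rest ⊤}
  B4:  IN={a:-, b:+; rest ⊤}  OUT={b:+; rest ⊤}
  B5:  IN=(all ⊤)  OUT=(all ⊤)
  B6:  IN=(all ⊤)  OUT=(all ⊤)
  B7:  IN=(all ⊤)  OUT={a:-; rest ⊤}

Merge at B4: IN[B4] = OUT[B3] = {a: -, b: +, c: ⊤, d: ⊤, e: ⊤, f: ⊤}
Applying B4's transfer function to that IN value gives OUT[B4] (row B4 above).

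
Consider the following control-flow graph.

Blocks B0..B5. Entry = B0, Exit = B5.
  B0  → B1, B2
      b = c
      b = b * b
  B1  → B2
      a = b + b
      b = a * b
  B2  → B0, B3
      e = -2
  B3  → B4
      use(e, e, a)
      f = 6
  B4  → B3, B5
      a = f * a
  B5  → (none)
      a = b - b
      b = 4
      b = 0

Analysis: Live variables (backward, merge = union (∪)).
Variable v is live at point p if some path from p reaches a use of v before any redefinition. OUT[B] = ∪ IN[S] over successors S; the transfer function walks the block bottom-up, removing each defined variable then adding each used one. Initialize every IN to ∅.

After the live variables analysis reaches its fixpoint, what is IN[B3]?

Answer: {a, b, e}

Trace:
Fixpoint table:
  B0:  IN={a, c}  OUT={a, b, c}
  B1:  IN={b, c}  OUT={a, b, c}
  B2:  IN={a, b, c}  OUT={a, b, c, e}
  B3:  IN={a, b, e}  OUT={a, b, e, f}
  B4:  IN={a, b, e, f}  OUT={a, b, e}
  B5:  IN={b}  OUT={}

Merge at B3: OUT[B3] = IN[B4] = {a, b, e, f}
Applying B3's transfer function to that OUT value gives IN[B3] (row B3 above).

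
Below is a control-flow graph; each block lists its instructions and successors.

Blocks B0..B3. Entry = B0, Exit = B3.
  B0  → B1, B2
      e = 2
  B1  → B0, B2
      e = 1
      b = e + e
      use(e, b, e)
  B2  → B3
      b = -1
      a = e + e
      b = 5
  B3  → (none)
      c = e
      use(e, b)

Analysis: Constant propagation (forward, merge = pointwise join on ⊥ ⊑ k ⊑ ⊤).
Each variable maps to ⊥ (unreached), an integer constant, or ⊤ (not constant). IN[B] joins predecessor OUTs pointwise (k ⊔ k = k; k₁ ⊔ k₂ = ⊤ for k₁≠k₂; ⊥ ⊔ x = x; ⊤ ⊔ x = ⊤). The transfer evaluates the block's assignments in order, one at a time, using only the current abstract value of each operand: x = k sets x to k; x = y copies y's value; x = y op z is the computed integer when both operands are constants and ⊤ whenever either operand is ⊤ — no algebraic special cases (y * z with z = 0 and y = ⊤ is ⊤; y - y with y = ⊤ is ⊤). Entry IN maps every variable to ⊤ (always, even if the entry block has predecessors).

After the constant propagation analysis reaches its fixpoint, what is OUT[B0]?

Answer: {a: ⊤, b: ⊤, c: ⊤, d: ⊤, e: 2, f: ⊤}

Derivation:
Per-block solution:
  B0: | IN=(all ⊤) | OUT={e:2; rest ⊤}
  B1: | IN={e:2; rest ⊤} | OUT={b:2, e:1; rest ⊤}
  B2: | IN=(all ⊤) | OUT={b:5; rest ⊤}
  B3: | IN={b:5; rest ⊤} | OUT={b:5; rest ⊤}

Merge at B0 (entry node, so the boundary value (all ⊤) is joined with the incoming edge(s)): IN[B0] = (all ⊤) ⊔ OUT[B1] = {a: ⊤, b: ⊤, c: ⊤, d: ⊤, e: ⊤, f: ⊤}
Applying B0's transfer function to that IN value gives OUT[B0] (row B0 above).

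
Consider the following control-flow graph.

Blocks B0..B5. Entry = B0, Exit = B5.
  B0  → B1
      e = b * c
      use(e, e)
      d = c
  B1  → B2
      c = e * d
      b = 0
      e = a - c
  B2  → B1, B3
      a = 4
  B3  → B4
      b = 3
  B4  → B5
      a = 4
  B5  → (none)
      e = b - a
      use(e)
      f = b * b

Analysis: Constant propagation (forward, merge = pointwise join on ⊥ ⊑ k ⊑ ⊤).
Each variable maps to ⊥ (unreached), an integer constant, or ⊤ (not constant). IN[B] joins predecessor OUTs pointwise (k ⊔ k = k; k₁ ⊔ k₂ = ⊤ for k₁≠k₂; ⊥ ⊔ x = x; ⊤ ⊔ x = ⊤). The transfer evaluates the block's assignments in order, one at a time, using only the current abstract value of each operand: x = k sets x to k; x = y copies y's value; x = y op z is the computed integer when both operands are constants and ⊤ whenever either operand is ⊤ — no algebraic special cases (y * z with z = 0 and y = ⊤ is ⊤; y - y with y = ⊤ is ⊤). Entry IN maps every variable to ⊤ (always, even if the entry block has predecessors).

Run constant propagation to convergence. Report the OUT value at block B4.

Per-block solution:
  B0:   IN=(all ⊤)   OUT=(all ⊤)
  B1:   IN=(all ⊤)   OUT={b:0; rest ⊤}
  B2:   IN={b:0; rest ⊤}   OUT={a:4, b:0; rest ⊤}
  B3:   IN={a:4, b:0; rest ⊤}   OUT={a:4, b:3; rest ⊤}
  B4:   IN={a:4, b:3; rest ⊤}   OUT={a:4, b:3; rest ⊤}
  B5:   IN={a:4, b:3; rest ⊤}   OUT={a:4, b:3, e:-1, f:9; rest ⊤}

Merge at B4: IN[B4] = OUT[B3] = {a: 4, b: 3, c: ⊤, d: ⊤, e: ⊤, f: ⊤}
Applying B4's transfer function to that IN value gives OUT[B4] (row B4 above).

Answer: {a: 4, b: 3, c: ⊤, d: ⊤, e: ⊤, f: ⊤}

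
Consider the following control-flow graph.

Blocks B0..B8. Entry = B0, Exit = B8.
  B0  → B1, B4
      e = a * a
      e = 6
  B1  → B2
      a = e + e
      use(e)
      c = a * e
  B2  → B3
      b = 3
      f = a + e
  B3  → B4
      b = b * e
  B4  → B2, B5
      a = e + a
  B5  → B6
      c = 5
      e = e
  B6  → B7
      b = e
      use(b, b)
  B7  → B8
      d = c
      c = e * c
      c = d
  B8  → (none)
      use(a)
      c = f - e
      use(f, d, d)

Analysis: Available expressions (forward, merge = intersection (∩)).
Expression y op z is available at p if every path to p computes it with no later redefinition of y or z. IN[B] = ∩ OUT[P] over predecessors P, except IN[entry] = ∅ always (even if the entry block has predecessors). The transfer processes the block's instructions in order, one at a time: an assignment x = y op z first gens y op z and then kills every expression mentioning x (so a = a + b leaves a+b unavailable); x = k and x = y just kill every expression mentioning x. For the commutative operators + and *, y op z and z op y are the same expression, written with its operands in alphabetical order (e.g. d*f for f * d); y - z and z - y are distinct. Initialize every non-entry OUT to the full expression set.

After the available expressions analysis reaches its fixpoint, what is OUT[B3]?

Answer: {a+e}

Trace:
Converged values:
  B0: | IN={} | OUT={a*a}
  B1: | IN={a*a} | OUT={a*e, e+e}
  B2: | IN={} | OUT={a+e}
  B3: | IN={a+e} | OUT={a+e}
  B4: | IN={} | OUT={}
  B5: | IN={} | OUT={}
  B6: | IN={} | OUT={}
  B7: | IN={} | OUT={}
  B8: | IN={} | OUT={f-e}

Merge at B3: IN[B3] = OUT[B2] = {a+e}
Applying B3's transfer function to that IN value gives OUT[B3] (row B3 above).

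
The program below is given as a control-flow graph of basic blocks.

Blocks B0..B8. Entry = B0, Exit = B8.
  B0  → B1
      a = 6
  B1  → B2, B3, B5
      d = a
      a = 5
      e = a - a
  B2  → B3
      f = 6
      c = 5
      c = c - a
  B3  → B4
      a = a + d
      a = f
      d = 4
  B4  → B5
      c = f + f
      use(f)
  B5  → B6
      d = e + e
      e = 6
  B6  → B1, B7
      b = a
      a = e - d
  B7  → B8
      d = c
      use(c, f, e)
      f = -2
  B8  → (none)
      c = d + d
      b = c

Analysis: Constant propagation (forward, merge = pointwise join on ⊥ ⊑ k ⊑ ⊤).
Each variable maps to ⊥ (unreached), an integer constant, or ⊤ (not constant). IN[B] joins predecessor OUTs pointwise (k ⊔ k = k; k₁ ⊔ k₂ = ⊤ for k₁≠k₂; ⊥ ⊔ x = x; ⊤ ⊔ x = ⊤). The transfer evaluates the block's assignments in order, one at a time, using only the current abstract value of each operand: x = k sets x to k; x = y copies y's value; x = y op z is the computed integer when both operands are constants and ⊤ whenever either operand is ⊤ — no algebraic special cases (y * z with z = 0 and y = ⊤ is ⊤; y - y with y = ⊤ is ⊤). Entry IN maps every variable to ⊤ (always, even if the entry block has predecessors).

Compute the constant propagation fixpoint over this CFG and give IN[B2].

Answer: {a: 5, b: ⊤, c: ⊤, d: 6, e: 0, f: ⊤}

Trace:
Per-block solution:
  B0:  IN=(all ⊤)  OUT={a:6; rest ⊤}
  B1:  IN={a:6; rest ⊤}  OUT={a:5, d:6, e:0; rest ⊤}
  B2:  IN={a:5, d:6, e:0; rest ⊤}  OUT={a:5, c:0, d:6, e:0, f:6; rest ⊤}
  B3:  IN={a:5, d:6, e:0; rest ⊤}  OUT={d:4, e:0; rest ⊤}
  B4:  IN={d:4, e:0; rest ⊤}  OUT={d:4, e:0; rest ⊤}
  B5:  IN={e:0; rest ⊤}  OUT={d:0, e:6; rest ⊤}
  B6:  IN={d:0, e:6; rest ⊤}  OUT={a:6, d:0, e:6; rest ⊤}
  B7:  IN={a:6, d:0, e:6; rest ⊤}  OUT={a:6, e:6, f:-2; rest ⊤}
  B8:  IN={a:6, e:6, f:-2; rest ⊤}  OUT={a:6, e:6, f:-2; rest ⊤}

Merge at B2: IN[B2] = OUT[B1] = {a: 5, b: ⊤, c: ⊤, d: 6, e: 0, f: ⊤}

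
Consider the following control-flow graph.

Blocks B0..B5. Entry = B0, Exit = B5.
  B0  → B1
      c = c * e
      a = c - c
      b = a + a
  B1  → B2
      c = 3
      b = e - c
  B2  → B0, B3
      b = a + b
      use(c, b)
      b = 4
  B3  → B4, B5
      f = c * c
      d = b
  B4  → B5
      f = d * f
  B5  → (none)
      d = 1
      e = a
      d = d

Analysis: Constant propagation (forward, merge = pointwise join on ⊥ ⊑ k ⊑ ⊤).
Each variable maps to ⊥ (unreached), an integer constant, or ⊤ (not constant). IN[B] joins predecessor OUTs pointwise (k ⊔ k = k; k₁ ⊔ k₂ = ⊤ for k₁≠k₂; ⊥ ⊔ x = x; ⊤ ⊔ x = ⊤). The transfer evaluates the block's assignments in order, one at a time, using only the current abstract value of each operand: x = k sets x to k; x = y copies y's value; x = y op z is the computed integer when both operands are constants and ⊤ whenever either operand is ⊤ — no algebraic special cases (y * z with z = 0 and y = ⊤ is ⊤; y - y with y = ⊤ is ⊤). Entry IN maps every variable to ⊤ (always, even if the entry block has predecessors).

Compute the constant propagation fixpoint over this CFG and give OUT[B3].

Answer: {a: ⊤, b: 4, c: 3, d: 4, e: ⊤, f: 9}

Working:
Fixpoint table:
  B0: | IN=(all ⊤) | OUT=(all ⊤)
  B1: | IN=(all ⊤) | OUT={c:3; rest ⊤}
  B2: | IN={c:3; rest ⊤} | OUT={b:4, c:3; rest ⊤}
  B3: | IN={b:4, c:3; rest ⊤} | OUT={b:4, c:3, d:4, f:9; rest ⊤}
  B4: | IN={b:4, c:3, d:4, f:9; rest ⊤} | OUT={b:4, c:3, d:4, f:36; rest ⊤}
  B5: | IN={b:4, c:3, d:4; rest ⊤} | OUT={b:4, c:3, d:1; rest ⊤}

Merge at B3: IN[B3] = OUT[B2] = {a: ⊤, b: 4, c: 3, d: ⊤, e: ⊤, f: ⊤}
Applying B3's transfer function to that IN value gives OUT[B3] (row B3 above).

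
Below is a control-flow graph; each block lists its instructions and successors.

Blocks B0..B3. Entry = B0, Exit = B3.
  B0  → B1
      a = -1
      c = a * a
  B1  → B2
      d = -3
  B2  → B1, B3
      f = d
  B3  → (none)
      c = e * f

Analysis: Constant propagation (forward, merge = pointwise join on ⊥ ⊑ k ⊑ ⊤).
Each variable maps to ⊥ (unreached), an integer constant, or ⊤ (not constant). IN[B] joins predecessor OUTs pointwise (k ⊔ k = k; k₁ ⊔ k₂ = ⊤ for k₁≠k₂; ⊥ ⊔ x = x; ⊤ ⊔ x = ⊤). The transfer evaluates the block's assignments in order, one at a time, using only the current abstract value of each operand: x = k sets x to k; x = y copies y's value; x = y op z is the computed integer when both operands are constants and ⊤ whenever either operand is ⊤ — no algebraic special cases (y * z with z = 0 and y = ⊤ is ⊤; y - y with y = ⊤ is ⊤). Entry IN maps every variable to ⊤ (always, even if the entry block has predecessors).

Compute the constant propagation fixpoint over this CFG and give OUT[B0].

Per-block solution:
  B0: | IN=(all ⊤) | OUT={a:-1, c:1; rest ⊤}
  B1: | IN={a:-1, c:1; rest ⊤} | OUT={a:-1, c:1, d:-3; rest ⊤}
  B2: | IN={a:-1, c:1, d:-3; rest ⊤} | OUT={a:-1, c:1, d:-3, f:-3; rest ⊤}
  B3: | IN={a:-1, c:1, d:-3, f:-3; rest ⊤} | OUT={a:-1, d:-3, f:-3; rest ⊤}

B0 is the boundary node: IN[B0] = {a: ⊤, b: ⊤, c: ⊤, d: ⊤, e: ⊤, f: ⊤}
Applying B0's transfer function to that IN value gives OUT[B0] (row B0 above).

Answer: {a: -1, b: ⊤, c: 1, d: ⊤, e: ⊤, f: ⊤}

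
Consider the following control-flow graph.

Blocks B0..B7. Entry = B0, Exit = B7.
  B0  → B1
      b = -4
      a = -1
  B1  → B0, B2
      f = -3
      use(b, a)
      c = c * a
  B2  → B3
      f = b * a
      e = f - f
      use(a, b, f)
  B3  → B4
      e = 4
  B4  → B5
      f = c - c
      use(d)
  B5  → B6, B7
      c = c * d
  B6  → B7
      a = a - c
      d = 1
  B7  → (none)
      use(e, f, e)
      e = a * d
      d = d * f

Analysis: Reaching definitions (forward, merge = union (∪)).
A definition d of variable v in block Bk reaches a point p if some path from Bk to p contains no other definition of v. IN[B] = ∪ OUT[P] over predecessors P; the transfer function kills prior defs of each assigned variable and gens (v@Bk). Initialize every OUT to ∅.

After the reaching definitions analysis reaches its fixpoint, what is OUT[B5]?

Answer: {a@B0, b@B0, c@B5, e@B3, f@B4}

Trace:
Converged values:
  B0:  IN={a@B0, b@B0, c@B1, f@B1}  OUT={a@B0, b@B0, c@B1, f@B1}
  B1:  IN={a@B0, b@B0, c@B1, f@B1}  OUT={a@B0, b@B0, c@B1, f@B1}
  B2:  IN={a@B0, b@B0, c@B1, f@B1}  OUT={a@B0, b@B0, c@B1, e@B2, f@B2}
  B3:  IN={a@B0, b@B0, c@B1, e@B2, f@B2}  OUT={a@B0, b@B0, c@B1, e@B3, f@B2}
  B4:  IN={a@B0, b@B0, c@B1, e@B3, f@B2}  OUT={a@B0, b@B0, c@B1, e@B3, f@B4}
  B5:  IN={a@B0, b@B0, c@B1, e@B3, f@B4}  OUT={a@B0, b@B0, c@B5, e@B3, f@B4}
  B6:  IN={a@B0, b@B0, c@B5, e@B3, f@B4}  OUT={a@B6, b@B0, c@B5, d@B6, e@B3, f@B4}
  B7:  IN={a@B0, a@B6, b@B0, c@B5, d@B6, e@B3, f@B4}  OUT={a@B0, a@B6, b@B0, c@B5, d@B7, e@B7, f@B4}

Merge at B5: IN[B5] = OUT[B4] = {a@B0, b@B0, c@B1, e@B3, f@B4}
Applying B5's transfer function to that IN value gives OUT[B5] (row B5 above).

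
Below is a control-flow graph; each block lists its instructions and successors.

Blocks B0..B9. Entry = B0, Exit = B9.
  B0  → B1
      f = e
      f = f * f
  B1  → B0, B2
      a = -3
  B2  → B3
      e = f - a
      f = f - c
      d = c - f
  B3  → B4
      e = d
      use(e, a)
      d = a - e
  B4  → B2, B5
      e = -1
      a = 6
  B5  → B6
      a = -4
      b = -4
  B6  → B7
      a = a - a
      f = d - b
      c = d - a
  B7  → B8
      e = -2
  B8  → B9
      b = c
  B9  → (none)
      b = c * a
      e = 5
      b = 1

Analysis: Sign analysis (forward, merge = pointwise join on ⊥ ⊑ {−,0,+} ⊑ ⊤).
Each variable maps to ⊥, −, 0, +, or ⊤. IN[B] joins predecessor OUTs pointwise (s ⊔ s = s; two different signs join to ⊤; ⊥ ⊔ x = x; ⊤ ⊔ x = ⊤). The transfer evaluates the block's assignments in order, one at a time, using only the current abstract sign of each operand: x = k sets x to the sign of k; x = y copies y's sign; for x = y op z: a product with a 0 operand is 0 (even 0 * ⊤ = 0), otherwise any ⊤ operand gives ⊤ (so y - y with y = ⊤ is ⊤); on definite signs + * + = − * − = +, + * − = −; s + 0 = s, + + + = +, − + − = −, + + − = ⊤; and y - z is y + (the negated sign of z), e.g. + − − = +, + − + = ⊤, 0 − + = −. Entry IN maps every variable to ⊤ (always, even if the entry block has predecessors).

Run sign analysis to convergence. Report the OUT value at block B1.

Per-block solution:
  B0:  IN=(all ⊤)  OUT=(all ⊤)
  B1:  IN=(all ⊤)  OUT={a:-; rest ⊤}
  B2:  IN=(all ⊤)  OUT=(all ⊤)
  B3:  IN=(all ⊤)  OUT=(all ⊤)
  B4:  IN=(all ⊤)  OUT={a:+, e:-; rest ⊤}
  B5:  IN={a:+, e:-; rest ⊤}  OUT={a:-, b:-, e:-; rest ⊤}
  B6:  IN={a:-, b:-, e:-; rest ⊤}  OUT={b:-, e:-; rest ⊤}
  B7:  IN={b:-, e:-; rest ⊤}  OUT={b:-, e:-; rest ⊤}
  B8:  IN={b:-, e:-; rest ⊤}  OUT={e:-; rest ⊤}
  B9:  IN={e:-; rest ⊤}  OUT={b:+, e:+; rest ⊤}

Merge at B1: IN[B1] = OUT[B0] = {a: ⊤, b: ⊤, c: ⊤, d: ⊤, e: ⊤, f: ⊤}
Applying B1's transfer function to that IN value gives OUT[B1] (row B1 above).

Answer: {a: -, b: ⊤, c: ⊤, d: ⊤, e: ⊤, f: ⊤}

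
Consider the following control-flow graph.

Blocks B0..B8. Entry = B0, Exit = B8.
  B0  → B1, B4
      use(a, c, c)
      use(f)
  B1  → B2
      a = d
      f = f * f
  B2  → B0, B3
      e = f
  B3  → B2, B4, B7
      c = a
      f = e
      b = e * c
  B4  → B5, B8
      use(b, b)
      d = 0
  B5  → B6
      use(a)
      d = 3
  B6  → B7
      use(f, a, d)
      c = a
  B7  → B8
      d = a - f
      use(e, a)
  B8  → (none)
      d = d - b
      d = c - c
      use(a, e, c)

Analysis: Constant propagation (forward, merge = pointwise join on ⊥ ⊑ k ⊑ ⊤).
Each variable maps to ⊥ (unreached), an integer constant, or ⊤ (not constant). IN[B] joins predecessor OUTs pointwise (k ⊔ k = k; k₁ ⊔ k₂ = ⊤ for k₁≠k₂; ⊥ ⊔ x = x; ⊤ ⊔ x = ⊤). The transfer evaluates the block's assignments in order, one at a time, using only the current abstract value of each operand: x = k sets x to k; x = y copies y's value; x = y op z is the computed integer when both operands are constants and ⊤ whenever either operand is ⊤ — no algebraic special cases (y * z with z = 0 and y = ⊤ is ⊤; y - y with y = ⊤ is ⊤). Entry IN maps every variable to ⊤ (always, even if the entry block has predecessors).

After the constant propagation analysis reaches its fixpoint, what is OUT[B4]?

Converged values:
  B0: | IN=(all ⊤) | OUT=(all ⊤)
  B1: | IN=(all ⊤) | OUT=(all ⊤)
  B2: | IN=(all ⊤) | OUT=(all ⊤)
  B3: | IN=(all ⊤) | OUT=(all ⊤)
  B4: | IN=(all ⊤) | OUT={d:0; rest ⊤}
  B5: | IN={d:0; rest ⊤} | OUT={d:3; rest ⊤}
  B6: | IN={d:3; rest ⊤} | OUT={d:3; rest ⊤}
  B7: | IN=(all ⊤) | OUT=(all ⊤)
  B8: | IN=(all ⊤) | OUT=(all ⊤)

Merge at B4: IN[B4] = OUT[B0] ⊔ OUT[B3] = {a: ⊤, b: ⊤, c: ⊤, d: ⊤, e: ⊤, f: ⊤}
Applying B4's transfer function to that IN value gives OUT[B4] (row B4 above).

Answer: {a: ⊤, b: ⊤, c: ⊤, d: 0, e: ⊤, f: ⊤}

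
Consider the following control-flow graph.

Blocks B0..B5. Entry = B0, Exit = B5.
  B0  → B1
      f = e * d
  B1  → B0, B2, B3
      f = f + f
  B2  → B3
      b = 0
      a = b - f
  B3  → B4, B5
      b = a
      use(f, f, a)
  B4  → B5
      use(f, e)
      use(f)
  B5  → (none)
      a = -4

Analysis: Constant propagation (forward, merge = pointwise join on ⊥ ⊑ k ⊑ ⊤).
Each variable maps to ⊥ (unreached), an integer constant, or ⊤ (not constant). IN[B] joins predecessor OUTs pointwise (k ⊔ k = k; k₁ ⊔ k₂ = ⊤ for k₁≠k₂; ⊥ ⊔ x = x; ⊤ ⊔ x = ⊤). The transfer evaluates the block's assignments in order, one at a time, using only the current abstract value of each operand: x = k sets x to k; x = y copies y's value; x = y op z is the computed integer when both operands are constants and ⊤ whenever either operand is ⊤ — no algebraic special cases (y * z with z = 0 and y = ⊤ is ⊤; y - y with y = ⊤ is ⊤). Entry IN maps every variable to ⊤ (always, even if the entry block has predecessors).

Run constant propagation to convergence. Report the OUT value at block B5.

Answer: {a: -4, b: ⊤, c: ⊤, d: ⊤, e: ⊤, f: ⊤}

Trace:
Converged values:
  B0:   IN=(all ⊤)   OUT=(all ⊤)
  B1:   IN=(all ⊤)   OUT=(all ⊤)
  B2:   IN=(all ⊤)   OUT={b:0; rest ⊤}
  B3:   IN=(all ⊤)   OUT=(all ⊤)
  B4:   IN=(all ⊤)   OUT=(all ⊤)
  B5:   IN=(all ⊤)   OUT={a:-4; rest ⊤}

Merge at B5: IN[B5] = OUT[B3] ⊔ OUT[B4] = {a: ⊤, b: ⊤, c: ⊤, d: ⊤, e: ⊤, f: ⊤}
Applying B5's transfer function to that IN value gives OUT[B5] (row B5 above).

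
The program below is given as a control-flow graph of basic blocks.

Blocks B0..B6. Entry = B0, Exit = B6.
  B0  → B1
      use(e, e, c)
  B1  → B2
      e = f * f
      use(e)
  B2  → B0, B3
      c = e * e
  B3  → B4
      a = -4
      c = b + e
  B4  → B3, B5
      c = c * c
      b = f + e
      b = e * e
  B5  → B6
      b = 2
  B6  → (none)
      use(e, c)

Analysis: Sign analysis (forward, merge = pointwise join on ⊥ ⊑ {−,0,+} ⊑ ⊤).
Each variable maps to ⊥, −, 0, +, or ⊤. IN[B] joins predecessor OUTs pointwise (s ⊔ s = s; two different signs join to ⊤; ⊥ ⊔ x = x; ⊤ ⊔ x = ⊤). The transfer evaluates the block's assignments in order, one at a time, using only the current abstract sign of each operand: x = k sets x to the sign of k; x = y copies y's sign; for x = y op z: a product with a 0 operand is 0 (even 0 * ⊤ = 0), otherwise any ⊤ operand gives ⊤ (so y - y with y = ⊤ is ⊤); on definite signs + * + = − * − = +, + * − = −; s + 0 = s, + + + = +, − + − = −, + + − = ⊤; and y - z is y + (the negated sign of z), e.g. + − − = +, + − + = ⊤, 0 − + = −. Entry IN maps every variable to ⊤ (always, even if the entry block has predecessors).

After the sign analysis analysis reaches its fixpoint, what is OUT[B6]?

Per-block solution:
  B0: | IN=(all ⊤) | OUT=(all ⊤)
  B1: | IN=(all ⊤) | OUT=(all ⊤)
  B2: | IN=(all ⊤) | OUT=(all ⊤)
  B3: | IN=(all ⊤) | OUT={a:-; rest ⊤}
  B4: | IN={a:-; rest ⊤} | OUT={a:-; rest ⊤}
  B5: | IN={a:-; rest ⊤} | OUT={a:-, b:+; rest ⊤}
  B6: | IN={a:-, b:+; rest ⊤} | OUT={a:-, b:+; rest ⊤}

Merge at B6: IN[B6] = OUT[B5] = {a: -, b: +, c: ⊤, d: ⊤, e: ⊤, f: ⊤}
Applying B6's transfer function to that IN value gives OUT[B6] (row B6 above).

Answer: {a: -, b: +, c: ⊤, d: ⊤, e: ⊤, f: ⊤}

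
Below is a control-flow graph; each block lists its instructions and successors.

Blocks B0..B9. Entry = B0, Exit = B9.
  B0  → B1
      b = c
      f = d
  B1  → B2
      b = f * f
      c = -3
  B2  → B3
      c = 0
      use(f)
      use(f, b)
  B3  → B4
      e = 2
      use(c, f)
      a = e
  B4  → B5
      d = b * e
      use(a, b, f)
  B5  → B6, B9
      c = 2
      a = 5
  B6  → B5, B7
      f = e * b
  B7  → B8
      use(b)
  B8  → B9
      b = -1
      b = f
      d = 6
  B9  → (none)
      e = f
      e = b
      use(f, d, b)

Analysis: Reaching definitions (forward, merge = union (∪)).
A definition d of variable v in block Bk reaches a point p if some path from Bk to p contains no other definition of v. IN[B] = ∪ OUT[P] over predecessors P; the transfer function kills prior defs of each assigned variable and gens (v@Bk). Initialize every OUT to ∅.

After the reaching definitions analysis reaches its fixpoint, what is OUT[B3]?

Fixpoint table:
  B0: | IN={} | OUT={b@B0, f@B0}
  B1: | IN={b@B0, f@B0} | OUT={b@B1, c@B1, f@B0}
  B2: | IN={b@B1, c@B1, f@B0} | OUT={b@B1, c@B2, f@B0}
  B3: | IN={b@B1, c@B2, f@B0} | OUT={a@B3, b@B1, c@B2, e@B3, f@B0}
  B4: | IN={a@B3, b@B1, c@B2, e@B3, f@B0} | OUT={a@B3, b@B1, c@B2, d@B4, e@B3, f@B0}
  B5: | IN={a@B3, a@B5, b@B1, c@B2, c@B5, d@B4, e@B3, f@B0, f@B6} | OUT={a@B5, b@B1, c@B5, d@B4, e@B3, f@B0, f@B6}
  B6: | IN={a@B5, b@B1, c@B5, d@B4, e@B3, f@B0, f@B6} | OUT={a@B5, b@B1, c@B5, d@B4, e@B3, f@B6}
  B7: | IN={a@B5, b@B1, c@B5, d@B4, e@B3, f@B6} | OUT={a@B5, b@B1, c@B5, d@B4, e@B3, f@B6}
  B8: | IN={a@B5, b@B1, c@B5, d@B4, e@B3, f@B6} | OUT={a@B5, b@B8, c@B5, d@B8, e@B3, f@B6}
  B9: | IN={a@B5, b@B1, b@B8, c@B5, d@B4, d@B8, e@B3, f@B0, f@B6} | OUT={a@B5, b@B1, b@B8, c@B5, d@B4, d@B8, e@B9, f@B0, f@B6}

Merge at B3: IN[B3] = OUT[B2] = {b@B1, c@B2, f@B0}
Applying B3's transfer function to that IN value gives OUT[B3] (row B3 above).

Answer: {a@B3, b@B1, c@B2, e@B3, f@B0}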